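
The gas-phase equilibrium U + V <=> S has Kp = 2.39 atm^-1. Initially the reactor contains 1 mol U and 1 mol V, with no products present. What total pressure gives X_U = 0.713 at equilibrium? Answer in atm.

Basis: 1 mol U initially; let X = conversion of U. Extent ξ = X.
Species balance: n_U = 1 − X; n_V = 1 − X; n_S = X.
n_T = Σnᵢ = 2 − X.
Kp = p_S / (p_U p_V) with p_i = (n_i/n_T)·P.
At X = 0.713: the mole-fraction product g(X) = Π y_i^ν_i = 11.14. Since Kp = g(X)·P^{-1}, P = (g/Kp)^(1/1) = (11.14/2.39)^(1/1) = 4.66 atm.

P = 4.66 atm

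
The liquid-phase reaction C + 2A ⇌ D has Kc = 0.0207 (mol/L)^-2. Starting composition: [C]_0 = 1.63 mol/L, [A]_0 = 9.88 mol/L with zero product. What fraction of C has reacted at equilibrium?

X = 0.571

Let X = conversion of C; extent ξ = 1.63·X mol/L.
Concentrations: [C] = 1.63 − 1.63X; [A] = 9.88 − 3.26X; [D] = 1.63X.
Kc = [D] / ([C] [A]^2).
Setting equal to 0.0207 and solving for X on (0,1) gives X = 0.571.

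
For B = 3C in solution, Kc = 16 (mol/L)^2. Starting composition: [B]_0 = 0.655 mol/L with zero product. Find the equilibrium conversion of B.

X = 0.725

Let X = conversion of B; extent ξ = 0.655·X mol/L.
Concentrations: [B] = 0.655 − 0.655X; [C] = 1.97X.
Kc = [C]^3 / ([B]).
Equating to 16 (mol/L)^2: the physical root is X = 0.725.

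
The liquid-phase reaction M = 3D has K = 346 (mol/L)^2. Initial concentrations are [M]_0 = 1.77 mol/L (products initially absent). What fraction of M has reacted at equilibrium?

X = 0.850

Let X = conversion of M; extent ξ = 1.77·X mol/L.
Concentrations: [M] = 1.77 − 1.77X; [D] = 5.31X.
K = [D]^3 / ([M]).
This equals 346 at X = 0.850 (the root in 0 < X < 1).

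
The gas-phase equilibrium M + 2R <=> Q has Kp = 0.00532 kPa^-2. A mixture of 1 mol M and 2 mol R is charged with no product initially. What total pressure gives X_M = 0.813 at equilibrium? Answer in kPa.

P = 105 kPa

Let X = conversion of M (basis 1 mol M); extent of reaction ξ = X.
Mole table: n_M = 1 − X; n_R = 2 − 2X; n_Q = X.
n_T = Σnᵢ = 3 − 2X.
Kp = p_Q / (p_M p_R^2) with p_i = (n_i/n_T)·P.
At X = 0.813: the mole-fraction product g(X) = Π y_i^ν_i = 58.68. Since Kp = g(X)·P^{-2}, P = (g/Kp)^(1/2) = (58.68/0.00532)^(1/2) = 105 kPa.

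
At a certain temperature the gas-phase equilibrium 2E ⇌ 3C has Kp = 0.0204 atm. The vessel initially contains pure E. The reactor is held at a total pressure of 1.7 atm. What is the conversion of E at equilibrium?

Basis: 1 mol E initially; let X = conversion of E. Extent ξ = 0.5X.
Species balance: n_E = 1 − X; n_C = 1.5X.
Total moles n_T = 1 + 0.5X.
With p_i = (n_i/n_T)P, Kp = p_C^3 / (p_E^2).
Substituting and setting equal to 0.0204 atm gives a polynomial in X; the root in (0,1) is X = 0.141.

X = 0.141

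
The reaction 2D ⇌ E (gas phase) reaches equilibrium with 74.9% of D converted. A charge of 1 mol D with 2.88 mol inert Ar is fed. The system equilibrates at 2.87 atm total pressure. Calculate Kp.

Kp = 7.26 atm^-1

Let X = conversion of D (basis 1 mol D); extent of reaction ξ = 0.5X.
Mole table: n_D = 1 − X; n_E = 0.5X; n_I = 2.88 (inert).
Total moles n_T = 3.88 − 0.5X.
At X = 0.749: n_D = 0.251, n_E = 0.374, n_T = 3.51.
p_i = (n_i/n_T)·P. Kp = p_E / (p_D^2) = 7.26 atm^-1.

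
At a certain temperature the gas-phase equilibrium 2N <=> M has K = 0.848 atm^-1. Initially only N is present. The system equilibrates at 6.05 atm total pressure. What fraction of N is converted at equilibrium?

Basis: 1 mol N initially; let X = conversion of N. Extent ξ = 0.5X.
Species balance: n_N = 1 − X; n_M = 0.5X.
Summing: n_T = 1 − 0.5X.
With p_i = (n_i/n_T)P, K = p_M / (p_N^2).
Setting this equal to 0.848 atm^-1 and taking the physical root (0 < X < 1) gives X = 0.784.

X = 0.784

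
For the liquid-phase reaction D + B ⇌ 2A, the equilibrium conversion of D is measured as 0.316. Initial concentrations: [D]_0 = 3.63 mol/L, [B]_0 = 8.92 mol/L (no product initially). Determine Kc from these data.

Kc = 0.273

Let X = conversion of D.
Concentrations: [D] = 3.63 − 3.63X; [B] = 8.92 − 3.63X; [A] = 7.26X.
At X = 0.316: [D] = 2.48, [B] = 7.77, [A] = 2.29.
Kc = [A]^2 / ([D] [B]) = 0.273.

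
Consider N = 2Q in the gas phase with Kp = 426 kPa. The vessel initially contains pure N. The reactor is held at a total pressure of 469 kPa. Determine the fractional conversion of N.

Let X = conversion of N (basis 1 mol N); extent of reaction ξ = X.
Species balance: n_N = 1 − X; n_Q = 2X.
Total moles n_T = 1 + X.
Mole fractions y_i = n_i/n_T; Kp = p_Q^2 / (p_N) with p_i = y_i·P.
This yields a degree-2 equation in X; solving on (0,1), X = 0.430.

X = 0.430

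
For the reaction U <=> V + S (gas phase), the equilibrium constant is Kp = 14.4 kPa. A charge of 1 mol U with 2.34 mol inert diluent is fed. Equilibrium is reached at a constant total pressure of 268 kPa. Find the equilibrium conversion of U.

Basis: 1 mol U initially; let X = conversion of U. Extent ξ = X.
Moles: n_U = 1 − X; n_V = X; n_S = X; n_I = 2.34 (inert).
Total moles n_T = 3.34 + X.
y_i = n_i/n_T, p_i = y_i·P. Kp = p_V p_S / (p_U).
This yields a degree-2 equation in X; solving on (0,1), X = 0.357.

X = 0.357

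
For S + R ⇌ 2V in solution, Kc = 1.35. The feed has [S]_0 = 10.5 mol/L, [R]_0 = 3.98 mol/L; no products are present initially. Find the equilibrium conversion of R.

Let X = conversion of R; extent ξ = 3.98·X mol/L.
Concentrations: [S] = 10.5 − 3.98X; [R] = 3.98 − 3.98X; [V] = 7.96X.
Kc = [V]^2 / ([S] [R]).
This equals 1.35 at X = 0.557 (the root in 0 < X < 1).

X = 0.557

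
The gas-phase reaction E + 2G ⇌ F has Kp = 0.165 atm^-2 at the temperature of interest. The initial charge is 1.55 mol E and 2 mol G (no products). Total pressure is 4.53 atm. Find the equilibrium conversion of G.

X = 0.517

Basis: 2 mol G initially; let X = conversion of G. Extent ξ = X.
Species balance: n_E = 1.55 − X; n_G = 2 − 2X; n_F = X.
Summing: n_T = 3.55 − 2X.
y_i = n_i/n_T, p_i = y_i·P. Kp = p_F / (p_E p_G^2).
This yields a degree-3 equation in X; solving on (0,1), X = 0.517.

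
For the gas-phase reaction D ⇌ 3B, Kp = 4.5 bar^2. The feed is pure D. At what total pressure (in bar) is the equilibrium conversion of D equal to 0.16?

P = 7.72 bar

Let X = conversion of D (basis 1 mol D); extent of reaction ξ = X.
Species balance: n_D = 1 − X; n_B = 3X.
n_T = Σnᵢ = 1 + 2X.
Kp = p_B^3 / (p_D) with p_i = (n_i/n_T)·P.
At X = 0.16: the mole-fraction product g(X) = Π y_i^ν_i = 0.07556. Since Kp = g(X)·P^{2}, P = (Kp/g)^(1/2) = (4.5/0.07556)^(1/2) = 7.72 bar.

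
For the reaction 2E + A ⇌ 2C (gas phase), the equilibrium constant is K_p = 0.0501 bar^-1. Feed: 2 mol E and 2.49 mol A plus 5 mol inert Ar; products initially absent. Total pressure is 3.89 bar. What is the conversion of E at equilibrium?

X = 0.180

Take 2 mol E as basis and let X be its fractional conversion, so ξ = X.
Mole table: n_E = 2 − 2X; n_A = 2.49 − X; n_C = 2X; n_I = 5 (inert).
Summing: n_T = 9.49 − X.
Mole fractions y_i = n_i/n_T; K_p = p_C^2 / (p_E^2 p_A) with p_i = y_i·P.
Equating to 0.0501 bar^-1 and solving on 0 < X < 1: X = 0.180.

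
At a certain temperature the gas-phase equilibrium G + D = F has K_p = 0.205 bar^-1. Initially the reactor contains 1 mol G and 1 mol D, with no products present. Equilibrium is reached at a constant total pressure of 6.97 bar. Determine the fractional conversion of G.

X = 0.358

Basis: 1 mol G initially; let X = conversion of G. Extent ξ = X.
Species balance: n_G = 1 − X; n_D = 1 − X; n_F = X.
n_T = Σnᵢ = 2 − X.
Mole fractions y_i = n_i/n_T; K_p = p_F / (p_G p_D) with p_i = y_i·P.
Equating to 0.205 bar^-1 and solving on 0 < X < 1: X = 0.358.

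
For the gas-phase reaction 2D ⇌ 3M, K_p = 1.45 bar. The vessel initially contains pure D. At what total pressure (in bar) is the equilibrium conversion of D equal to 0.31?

P = 7.93 bar

Let X = conversion of D (basis 1 mol D); extent of reaction ξ = 0.5X.
Moles: n_D = 1 − X; n_M = 1.5X.
n_T = Σnᵢ = 1 + 0.5X.
K_p = p_M^3 / (p_D^2) with p_i = (n_i/n_T)·P.
At X = 0.31: the mole-fraction product g(X) = Π y_i^ν_i = 0.1828. Since K_p = g(X)·P^{1}, P = (K_p/g)^(1/1) = (1.45/0.1828)^(1/1) = 7.93 bar.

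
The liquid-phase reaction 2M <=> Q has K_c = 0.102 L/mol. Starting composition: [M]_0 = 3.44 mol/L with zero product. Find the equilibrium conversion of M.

Let X = conversion of M; extent ξ = 3.44X/2 mol/L.
Concentrations: [M] = 3.44 − 3.44X; [Q] = 1.72X.
K_c = [Q] / ([M]^2).
Solving K_c = 0.102 for X ∈ (0,1): X = 0.322.

X = 0.322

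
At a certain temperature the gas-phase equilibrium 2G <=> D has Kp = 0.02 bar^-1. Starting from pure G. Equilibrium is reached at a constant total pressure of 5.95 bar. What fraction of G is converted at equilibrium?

Basis: 1 mol G initially; let X = conversion of G. Extent ξ = 0.5X.
At extent ξ: n_G = 1 − X; n_D = 0.5X.
n_T = Σnᵢ = 1 − 0.5X.
With p_i = (n_i/n_T)P, Kp = p_D / (p_G^2).
This yields a degree-2 equation in X; solving on (0,1), X = 0.177.

X = 0.177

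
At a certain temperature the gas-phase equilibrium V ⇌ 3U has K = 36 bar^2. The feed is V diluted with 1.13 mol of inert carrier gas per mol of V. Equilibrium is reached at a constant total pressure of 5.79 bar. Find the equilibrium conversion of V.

Basis: 1 mol V initially; let X = conversion of V. Extent ξ = X.
Species balance: n_V = 1 − X; n_U = 3X; n_I = 1.13 (inert).
n_T = Σnᵢ = 2.13 + 2X.
With p_i = (n_i/n_T)P, K = p_U^3 / (p_V).
Substituting and setting equal to 36 bar^2 gives a polynomial in X; the root in (0,1) is X = 0.568.

X = 0.568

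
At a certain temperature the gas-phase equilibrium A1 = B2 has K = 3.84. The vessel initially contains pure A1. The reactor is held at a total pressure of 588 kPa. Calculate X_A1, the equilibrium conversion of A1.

Basis: 1 mol A1 initially; let X = conversion of A1. Extent ξ = X.
Species balance: n_A1 = 1 − X; n_B2 = X.
Total moles n_T = 1 (Δν = 0, constant).
y_i = n_i/n_T, p_i = y_i·P. K = p_B2 / (p_A1).
Equating to 3.84 and solving on 0 < X < 1: X = 0.793.

X = 0.793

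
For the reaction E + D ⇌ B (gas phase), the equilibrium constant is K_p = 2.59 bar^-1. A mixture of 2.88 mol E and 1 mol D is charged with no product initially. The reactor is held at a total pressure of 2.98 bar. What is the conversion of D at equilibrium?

X = 0.838

Basis: 1 mol D initially; let X = conversion of D. Extent ξ = X.
At extent ξ: n_E = 2.88 − X; n_D = 1 − X; n_B = X.
n_T = Σnᵢ = 3.88 − X.
With p_i = (n_i/n_T)P, K_p = p_B / (p_E p_D).
Setting this equal to 2.59 bar^-1 and taking the physical root (0 < X < 1) gives X = 0.838.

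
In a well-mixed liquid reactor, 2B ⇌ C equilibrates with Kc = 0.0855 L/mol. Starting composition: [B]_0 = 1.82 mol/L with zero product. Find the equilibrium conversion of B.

X = 0.199

Let X = conversion of B; extent ξ = 1.82X/2 mol/L.
Concentrations: [B] = 1.82 − 1.82X; [C] = 0.91X.
Kc = [C] / ([B]^2).
Equating to 0.0855 L/mol: the physical root is X = 0.199.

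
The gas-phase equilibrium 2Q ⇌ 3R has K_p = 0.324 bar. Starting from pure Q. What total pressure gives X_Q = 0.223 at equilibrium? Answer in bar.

Basis: 1 mol Q initially; let X = conversion of Q. Extent ξ = 0.5X.
Species balance: n_Q = 1 − X; n_R = 1.5X.
Summing: n_T = 1 + 0.5X.
K_p = p_R^3 / (p_Q^2) with p_i = (n_i/n_T)·P.
At X = 0.223: the mole-fraction product g(X) = Π y_i^ν_i = 0.05577. Since K_p = g(X)·P^{1}, P = (K_p/g)^(1/1) = (0.324/0.05577)^(1/1) = 5.81 bar.

P = 5.81 bar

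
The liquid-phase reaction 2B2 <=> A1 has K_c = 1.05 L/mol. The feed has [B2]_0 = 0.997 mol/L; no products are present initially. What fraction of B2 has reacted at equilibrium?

X = 0.508

Let X = conversion of B2; extent ξ = 0.997X/2 mol/L.
Concentrations: [B2] = 0.997 − 0.997X; [A1] = 0.498X.
K_c = [A1] / ([B2]^2).
Solving K_c = 1.05 for X ∈ (0,1): X = 0.508.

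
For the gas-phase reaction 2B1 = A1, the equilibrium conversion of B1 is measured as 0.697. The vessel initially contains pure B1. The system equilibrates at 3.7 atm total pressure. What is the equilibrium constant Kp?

Kp = 0.668 atm^-1

Basis: 1 mol B1 initially; let X = conversion of B1. Extent ξ = 0.5X.
Mole table: n_B1 = 1 − X; n_A1 = 0.5X.
Summing: n_T = 1 − 0.5X.
At X = 0.697: n_B1 = 0.303, n_A1 = 0.348, n_T = 0.651.
p_i = (n_i/n_T)·P. Kp = p_A1 / (p_B1^2) = 0.668 atm^-1.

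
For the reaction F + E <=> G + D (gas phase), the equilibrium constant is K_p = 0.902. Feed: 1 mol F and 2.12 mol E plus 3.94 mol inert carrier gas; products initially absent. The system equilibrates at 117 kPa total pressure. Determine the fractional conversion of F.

X = 0.664

Take 1 mol F as basis and let X be its fractional conversion, so ξ = X.
Species balance: n_F = 1 − X; n_E = 2.12 − X; n_G = X; n_D = X; n_I = 3.94 (inert).
n_T stays at 7.06 (no change in mole number).
y_i = n_i/n_T, p_i = y_i·P. K_p = p_G p_D / (p_F p_E).
Setting this equal to 0.902 and taking the physical root (0 < X < 1) gives X = 0.664.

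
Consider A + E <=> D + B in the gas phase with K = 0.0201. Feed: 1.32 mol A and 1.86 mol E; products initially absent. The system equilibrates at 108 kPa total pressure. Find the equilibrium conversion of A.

X = 0.147

Take 1.32 mol A as basis and let X be its fractional conversion, so ξ = 1.32X.
Mole table: n_A = 1.32 − 1.32X; n_E = 1.86 − 1.32X; n_D = 1.32X; n_B = 1.32X.
n_T stays at 3.18 (no change in mole number).
With p_i = (n_i/n_T)P, K = p_D p_B / (p_A p_E).
Setting this equal to 0.0201 and taking the physical root (0 < X < 1) gives X = 0.147.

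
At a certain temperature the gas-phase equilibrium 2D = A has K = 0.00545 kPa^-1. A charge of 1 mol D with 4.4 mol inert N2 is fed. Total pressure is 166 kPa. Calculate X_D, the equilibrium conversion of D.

X = 0.212

Basis: 1 mol D initially; let X = conversion of D. Extent ξ = 0.5X.
Mole table: n_D = 1 − X; n_A = 0.5X; n_I = 4.4 (inert).
Summing: n_T = 5.4 − 0.5X.
y_i = n_i/n_T, p_i = y_i·P. K = p_A / (p_D^2).
This yields a degree-2 equation in X; solving on (0,1), X = 0.212.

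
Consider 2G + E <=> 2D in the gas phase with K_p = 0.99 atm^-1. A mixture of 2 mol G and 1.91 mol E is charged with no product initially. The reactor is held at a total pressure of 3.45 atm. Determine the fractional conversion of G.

X = 0.541

Basis: 2 mol G initially; let X = conversion of G. Extent ξ = X.
Species balance: n_G = 2 − 2X; n_E = 1.91 − X; n_D = 2X.
Total moles n_T = 3.91 − X.
y_i = n_i/n_T, p_i = y_i·P. K_p = p_D^2 / (p_G^2 p_E).
Equating to 0.99 atm^-1 and solving on 0 < X < 1: X = 0.541.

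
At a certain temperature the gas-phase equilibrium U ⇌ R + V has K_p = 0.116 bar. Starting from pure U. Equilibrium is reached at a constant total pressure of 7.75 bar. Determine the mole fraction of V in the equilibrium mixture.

y_V = 0.108

Let X = conversion of U (basis 1 mol U); extent of reaction ξ = X.
At extent ξ: n_U = 1 − X; n_R = X; n_V = X.
Summing: n_T = 1 + X.
Mole fractions y_i = n_i/n_T; K_p = p_R p_V / (p_U) with p_i = y_i·P.
Substituting and setting equal to 0.116 bar gives a polynomial in X; the root in (0,1) is X = 0.121.
Then n_V = 0.121, n_T = 1.12, so y_V = 0.108.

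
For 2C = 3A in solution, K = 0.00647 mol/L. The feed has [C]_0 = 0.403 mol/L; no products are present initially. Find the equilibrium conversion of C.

X = 0.151

Let X = conversion of C; extent ξ = 0.403X/2 mol/L.
Concentrations: [C] = 0.403 − 0.403X; [A] = 0.605X.
K = [A]^3 / ([C]^2).
Equating to 0.00647 mol/L: the physical root is X = 0.151.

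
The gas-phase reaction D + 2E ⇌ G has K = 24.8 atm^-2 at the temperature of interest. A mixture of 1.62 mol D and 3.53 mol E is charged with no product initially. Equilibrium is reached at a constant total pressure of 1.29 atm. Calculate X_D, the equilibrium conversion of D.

Let X = conversion of D (basis 1.62 mol D); extent of reaction ξ = 1.62X.
At extent ξ: n_D = 1.62 − 1.62X; n_E = 3.53 − 3.24X; n_G = 1.62X.
Summing: n_T = 5.15 − 3.24X.
Mole fractions y_i = n_i/n_T; K = p_G / (p_D p_E^2) with p_i = y_i·P.
Substituting and setting equal to 24.8 atm^-2 gives a polynomial in X; the root in (0,1) is X = 0.829.

X = 0.829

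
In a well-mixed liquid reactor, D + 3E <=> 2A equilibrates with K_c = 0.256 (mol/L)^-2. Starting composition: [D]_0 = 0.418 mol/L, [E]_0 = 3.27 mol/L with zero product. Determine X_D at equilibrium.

X = 0.732

Let X = conversion of D; extent ξ = 0.418·X mol/L.
Concentrations: [D] = 0.418 − 0.418X; [E] = 3.27 − 1.25X; [A] = 0.836X.
K_c = [A]^2 / ([D] [E]^3).
Equating to 0.256 (mol/L)^-2: the physical root is X = 0.732.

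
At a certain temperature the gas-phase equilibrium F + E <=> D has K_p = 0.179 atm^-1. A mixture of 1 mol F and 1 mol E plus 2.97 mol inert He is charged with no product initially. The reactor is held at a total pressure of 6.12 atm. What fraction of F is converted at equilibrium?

Basis: 1 mol F initially; let X = conversion of F. Extent ξ = X.
Species balance: n_F = 1 − X; n_E = 1 − X; n_D = X; n_I = 2.97 (inert).
Total moles n_T = 4.97 − X.
Mole fractions y_i = n_i/n_T; K_p = p_D / (p_F p_E) with p_i = y_i·P.
Equating to 0.179 atm^-1 and solving on 0 < X < 1: X = 0.161.

X = 0.161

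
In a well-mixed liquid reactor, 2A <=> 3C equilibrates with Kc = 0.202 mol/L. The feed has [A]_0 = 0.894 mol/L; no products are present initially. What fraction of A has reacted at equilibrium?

X = 0.315

Let X = conversion of A; extent ξ = 0.894X/2 mol/L.
Concentrations: [A] = 0.894 − 0.894X; [C] = 1.34X.
Kc = [C]^3 / ([A]^2).
Setting equal to 0.202 and solving for X on (0,1) gives X = 0.315.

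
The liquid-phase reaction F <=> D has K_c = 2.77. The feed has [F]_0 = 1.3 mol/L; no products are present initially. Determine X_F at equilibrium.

Let X = conversion of F; extent ξ = 1.3·X mol/L.
Concentrations: [F] = 1.3 − 1.3X; [D] = 1.3X.
K_c = [D] / ([F]).
This equals 2.77 at X = 0.735 (the root in 0 < X < 1).

X = 0.735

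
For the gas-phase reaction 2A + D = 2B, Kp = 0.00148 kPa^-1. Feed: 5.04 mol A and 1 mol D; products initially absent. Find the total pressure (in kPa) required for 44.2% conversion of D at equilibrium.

Let X = conversion of D (basis 1 mol D); extent of reaction ξ = X.
Species balance: n_A = 5.04 − 2X; n_D = 1 − X; n_B = 2X.
Total moles n_T = 6.04 − X.
Kp = p_B^2 / (p_A^2 p_D) with p_i = (n_i/n_T)·P.
At X = 0.442: the mole-fraction product g(X) = Π y_i^ν_i = 0.4539. Since Kp = g(X)·P^{-1}, P = (g/Kp)^(1/1) = (0.4539/0.00148)^(1/1) = 307 kPa.

P = 307 kPa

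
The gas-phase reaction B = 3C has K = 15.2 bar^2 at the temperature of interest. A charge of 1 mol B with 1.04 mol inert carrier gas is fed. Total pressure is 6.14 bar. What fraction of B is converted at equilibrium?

X = 0.416

Take 1 mol B as basis and let X be its fractional conversion, so ξ = X.
At extent ξ: n_B = 1 − X; n_C = 3X; n_I = 1.04 (inert).
n_T = Σnᵢ = 2.04 + 2X.
With p_i = (n_i/n_T)P, K = p_C^3 / (p_B).
This yields a degree-3 equation in X; solving on (0,1), X = 0.416.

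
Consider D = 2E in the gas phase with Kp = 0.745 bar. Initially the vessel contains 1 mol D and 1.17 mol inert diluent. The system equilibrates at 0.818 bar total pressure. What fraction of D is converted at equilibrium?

Basis: 1 mol D initially; let X = conversion of D. Extent ξ = X.
Species balance: n_D = 1 − X; n_E = 2X; n_I = 1.17 (inert).
Total moles n_T = 2.17 + X.
Mole fractions y_i = n_i/n_T; Kp = p_E^2 / (p_D) with p_i = y_i·P.
Substituting and setting equal to 0.745 bar gives a polynomial in X; the root in (0,1) is X = 0.535.

X = 0.535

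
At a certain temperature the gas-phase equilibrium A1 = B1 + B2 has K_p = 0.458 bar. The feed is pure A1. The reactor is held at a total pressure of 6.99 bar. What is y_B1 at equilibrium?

Take 1 mol A1 as basis and let X be its fractional conversion, so ξ = X.
Mole table: n_A1 = 1 − X; n_B1 = X; n_B2 = X.
Total moles n_T = 1 + X.
With p_i = (n_i/n_T)P, K_p = p_B1 p_B2 / (p_A1).
Setting this equal to 0.458 bar and taking the physical root (0 < X < 1) gives X = 0.248.
Then n_B1 = 0.248, n_T = 1.25, so y_B1 = 0.199.

y_B1 = 0.199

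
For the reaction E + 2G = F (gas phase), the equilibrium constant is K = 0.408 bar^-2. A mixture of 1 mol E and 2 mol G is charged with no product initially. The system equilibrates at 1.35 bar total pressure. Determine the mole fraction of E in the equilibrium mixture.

y_E = 0.305

Let X = conversion of E (basis 1 mol E); extent of reaction ξ = X.
Mole table: n_E = 1 − X; n_G = 2 − 2X; n_F = X.
Summing: n_T = 3 − 2X.
With p_i = (n_i/n_T)P, K = p_F / (p_E p_G^2).
Equating to 0.408 bar^-2 and solving on 0 < X < 1: X = 0.217.
Then n_E = 0.783, n_T = 2.57, so y_E = 0.305.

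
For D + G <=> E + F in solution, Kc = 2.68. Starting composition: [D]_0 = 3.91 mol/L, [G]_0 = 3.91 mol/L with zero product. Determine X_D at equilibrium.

Let X = conversion of D; extent ξ = 3.91·X mol/L.
Concentrations: [D] = 3.91 − 3.91X; [G] = 3.91 − 3.91X; [E] = 3.91X; [F] = 3.91X.
Kc = [E] [F] / ([D] [G]).
Solving Kc = 2.68 for X ∈ (0,1): X = 0.621.

X = 0.621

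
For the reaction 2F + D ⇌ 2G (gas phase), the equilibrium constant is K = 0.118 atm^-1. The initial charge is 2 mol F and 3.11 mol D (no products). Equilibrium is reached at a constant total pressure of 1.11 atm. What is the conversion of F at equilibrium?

X = 0.218

Take 2 mol F as basis and let X be its fractional conversion, so ξ = X.
At extent ξ: n_F = 2 − 2X; n_D = 3.11 − X; n_G = 2X.
Total moles n_T = 5.11 − X.
y_i = n_i/n_T, p_i = y_i·P. K = p_G^2 / (p_F^2 p_D).
Setting this equal to 0.118 atm^-1 and taking the physical root (0 < X < 1) gives X = 0.218.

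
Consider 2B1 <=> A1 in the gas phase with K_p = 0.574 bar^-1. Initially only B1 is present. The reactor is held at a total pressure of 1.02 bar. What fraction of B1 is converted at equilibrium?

X = 0.453

Let X = conversion of B1 (basis 1 mol B1); extent of reaction ξ = 0.5X.
Moles: n_B1 = 1 − X; n_A1 = 0.5X.
n_T = Σnᵢ = 1 − 0.5X.
With p_i = (n_i/n_T)P, K_p = p_A1 / (p_B1^2).
This yields a degree-2 equation in X; solving on (0,1), X = 0.453.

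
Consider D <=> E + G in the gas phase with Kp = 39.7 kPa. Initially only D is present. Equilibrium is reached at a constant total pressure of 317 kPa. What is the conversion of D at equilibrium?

X = 0.334

Basis: 1 mol D initially; let X = conversion of D. Extent ξ = X.
Mole table: n_D = 1 − X; n_E = X; n_G = X.
n_T = Σnᵢ = 1 + X.
y_i = n_i/n_T, p_i = y_i·P. Kp = p_E p_G / (p_D).
Setting this equal to 39.7 kPa and taking the physical root (0 < X < 1) gives X = 0.334.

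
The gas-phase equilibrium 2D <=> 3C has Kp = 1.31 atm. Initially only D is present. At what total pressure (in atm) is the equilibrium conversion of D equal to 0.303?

P = 7.81 atm

Let X = conversion of D (basis 1 mol D); extent of reaction ξ = 0.5X.
At extent ξ: n_D = 1 − X; n_C = 1.5X.
Summing: n_T = 1 + 0.5X.
Kp = p_C^3 / (p_D^2) with p_i = (n_i/n_T)·P.
At X = 0.303: the mole-fraction product g(X) = Π y_i^ν_i = 0.1678. Since Kp = g(X)·P^{1}, P = (Kp/g)^(1/1) = (1.31/0.1678)^(1/1) = 7.81 atm.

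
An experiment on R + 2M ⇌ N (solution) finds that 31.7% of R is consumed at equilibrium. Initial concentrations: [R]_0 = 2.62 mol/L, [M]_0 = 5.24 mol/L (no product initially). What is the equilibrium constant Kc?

Kc = 0.0362 (mol/L)^-2

Let X = conversion of R.
Concentrations: [R] = 2.62 − 2.62X; [M] = 5.24 − 5.24X; [N] = 2.62X.
At X = 0.317: [R] = 1.79, [M] = 3.58, [N] = 0.831.
Kc = [N] / ([R] [M]^2) = 0.0362 (mol/L)^-2.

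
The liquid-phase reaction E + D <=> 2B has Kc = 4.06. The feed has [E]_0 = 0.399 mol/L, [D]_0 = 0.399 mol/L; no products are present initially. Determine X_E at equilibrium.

Let X = conversion of E; extent ξ = 0.399·X mol/L.
Concentrations: [E] = 0.399 − 0.399X; [D] = 0.399 − 0.399X; [B] = 0.798X.
Kc = [B]^2 / ([E] [D]).
Solving Kc = 4.06 for X ∈ (0,1): X = 0.502.

X = 0.502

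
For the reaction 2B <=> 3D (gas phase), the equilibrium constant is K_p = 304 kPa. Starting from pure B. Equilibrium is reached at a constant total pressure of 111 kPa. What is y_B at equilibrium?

y_B = 0.331

Basis: 1 mol B initially; let X = conversion of B. Extent ξ = 0.5X.
Mole table: n_B = 1 − X; n_D = 1.5X.
Summing: n_T = 1 + 0.5X.
With p_i = (n_i/n_T)P, K_p = p_D^3 / (p_B^2).
Equating to 304 kPa and solving on 0 < X < 1: X = 0.574.
Then n_B = 0.426, n_T = 1.29, so y_B = 0.331.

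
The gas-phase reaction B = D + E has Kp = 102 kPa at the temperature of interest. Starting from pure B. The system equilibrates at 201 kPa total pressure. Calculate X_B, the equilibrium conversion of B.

Take 1 mol B as basis and let X be its fractional conversion, so ξ = X.
Moles: n_B = 1 − X; n_D = X; n_E = X.
Total moles n_T = 1 + X.
With p_i = (n_i/n_T)P, Kp = p_D p_E / (p_B).
Equating to 102 kPa and solving on 0 < X < 1: X = 0.580.

X = 0.580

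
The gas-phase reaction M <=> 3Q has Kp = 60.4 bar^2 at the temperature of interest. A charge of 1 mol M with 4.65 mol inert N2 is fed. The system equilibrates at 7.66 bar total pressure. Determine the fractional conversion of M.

Basis: 1 mol M initially; let X = conversion of M. Extent ξ = X.
Moles: n_M = 1 − X; n_Q = 3X; n_I = 4.65 (inert).
Total moles n_T = 5.65 + 2X.
With p_i = (n_i/n_T)P, Kp = p_Q^3 / (p_M).
Equating to 60.4 bar^2 and solving on 0 < X < 1: X = 0.769.

X = 0.769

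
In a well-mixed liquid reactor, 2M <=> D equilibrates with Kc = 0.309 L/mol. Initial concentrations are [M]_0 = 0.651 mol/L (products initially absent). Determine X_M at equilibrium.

X = 0.235

Let X = conversion of M; extent ξ = 0.651X/2 mol/L.
Concentrations: [M] = 0.651 − 0.651X; [D] = 0.326X.
Kc = [D] / ([M]^2).
Setting equal to 0.309 and solving for X on (0,1) gives X = 0.235.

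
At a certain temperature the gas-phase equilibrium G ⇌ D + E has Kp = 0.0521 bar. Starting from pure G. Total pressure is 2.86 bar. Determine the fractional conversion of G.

Take 1 mol G as basis and let X be its fractional conversion, so ξ = X.
Moles: n_G = 1 − X; n_D = X; n_E = X.
Summing: n_T = 1 + X.
Mole fractions y_i = n_i/n_T; Kp = p_D p_E / (p_G) with p_i = y_i·P.
Substituting and setting equal to 0.0521 bar gives a polynomial in X; the root in (0,1) is X = 0.134.

X = 0.134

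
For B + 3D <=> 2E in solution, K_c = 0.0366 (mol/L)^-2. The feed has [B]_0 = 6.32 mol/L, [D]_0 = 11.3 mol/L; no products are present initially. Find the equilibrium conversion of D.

Let X = conversion of D; extent ξ = 11.3X/3 mol/L.
Concentrations: [B] = 6.32 − 3.77X; [D] = 11.3 − 11.3X; [E] = 7.53X.
K_c = [E]^2 / ([B] [D]^3).
Equating to 0.0366 (mol/L)^-2: the physical root is X = 0.566.

X = 0.566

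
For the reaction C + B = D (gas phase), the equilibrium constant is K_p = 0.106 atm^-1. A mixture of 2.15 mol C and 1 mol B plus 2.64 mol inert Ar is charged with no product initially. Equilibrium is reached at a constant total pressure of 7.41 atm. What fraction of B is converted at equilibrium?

Let X = conversion of B (basis 1 mol B); extent of reaction ξ = X.
Moles: n_C = 2.15 − X; n_B = 1 − X; n_D = X; n_I = 2.64 (inert).
Summing: n_T = 5.79 − X.
Mole fractions y_i = n_i/n_T; K_p = p_D / (p_C p_B) with p_i = y_i·P.
Setting this equal to 0.106 atm^-1 and taking the physical root (0 < X < 1) gives X = 0.214.

X = 0.214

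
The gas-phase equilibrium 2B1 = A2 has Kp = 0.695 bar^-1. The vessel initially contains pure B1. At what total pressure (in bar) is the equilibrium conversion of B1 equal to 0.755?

P = 5.63 bar

Basis: 1 mol B1 initially; let X = conversion of B1. Extent ξ = 0.5X.
Species balance: n_B1 = 1 − X; n_A2 = 0.5X.
n_T = Σnᵢ = 1 − 0.5X.
Kp = p_A2 / (p_B1^2) with p_i = (n_i/n_T)·P.
At X = 0.755: the mole-fraction product g(X) = Π y_i^ν_i = 3.915. Since Kp = g(X)·P^{-1}, P = (g/Kp)^(1/1) = (3.915/0.695)^(1/1) = 5.63 bar.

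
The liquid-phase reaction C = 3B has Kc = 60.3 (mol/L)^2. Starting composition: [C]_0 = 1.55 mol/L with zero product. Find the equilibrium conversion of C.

Let X = conversion of C; extent ξ = 1.55·X mol/L.
Concentrations: [C] = 1.55 − 1.55X; [B] = 4.65X.
Kc = [B]^3 / ([C]).
Equating to 60.3 (mol/L)^2: the physical root is X = 0.673.

X = 0.673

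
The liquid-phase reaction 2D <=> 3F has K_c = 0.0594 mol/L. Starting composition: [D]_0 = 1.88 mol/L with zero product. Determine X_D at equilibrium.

Let X = conversion of D; extent ξ = 1.88X/2 mol/L.
Concentrations: [D] = 1.88 − 1.88X; [F] = 2.82X.
K_c = [F]^3 / ([D]^2).
Equating to 0.0594 mol/L: the physical root is X = 0.184.

X = 0.184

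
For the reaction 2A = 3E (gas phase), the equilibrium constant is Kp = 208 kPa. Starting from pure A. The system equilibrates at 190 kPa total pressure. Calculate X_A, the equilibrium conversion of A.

Basis: 1 mol A initially; let X = conversion of A. Extent ξ = 0.5X.
At extent ξ: n_A = 1 − X; n_E = 1.5X.
Summing: n_T = 1 + 0.5X.
Mole fractions y_i = n_i/n_T; Kp = p_E^3 / (p_A^2) with p_i = y_i·P.
Substituting and setting equal to 208 kPa gives a polynomial in X; the root in (0,1) is X = 0.478.

X = 0.478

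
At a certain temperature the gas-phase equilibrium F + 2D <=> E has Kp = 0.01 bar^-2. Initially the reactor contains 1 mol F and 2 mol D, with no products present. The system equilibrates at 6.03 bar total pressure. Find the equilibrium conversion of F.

Take 1 mol F as basis and let X be its fractional conversion, so ξ = X.
Moles: n_F = 1 − X; n_D = 2 − 2X; n_E = X.
Total moles n_T = 3 − 2X.
Mole fractions y_i = n_i/n_T; Kp = p_E / (p_F p_D^2) with p_i = y_i·P.
Setting this equal to 0.01 bar^-2 and taking the physical root (0 < X < 1) gives X = 0.128.

X = 0.128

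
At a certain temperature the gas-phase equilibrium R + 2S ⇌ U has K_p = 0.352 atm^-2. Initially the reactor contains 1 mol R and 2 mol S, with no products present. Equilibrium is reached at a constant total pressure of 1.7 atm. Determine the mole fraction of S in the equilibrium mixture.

y_S = 0.595

Basis: 1 mol R initially; let X = conversion of R. Extent ξ = X.
Species balance: n_R = 1 − X; n_S = 2 − 2X; n_U = X.
Total moles n_T = 3 − 2X.
With p_i = (n_i/n_T)P, K_p = p_U / (p_R p_S^2).
Setting this equal to 0.352 atm^-2 and taking the physical root (0 < X < 1) gives X = 0.265.
Then n_S = 1.47, n_T = 2.47, so y_S = 0.595.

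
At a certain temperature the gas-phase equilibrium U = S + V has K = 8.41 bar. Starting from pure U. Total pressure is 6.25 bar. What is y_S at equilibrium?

y_S = 0.431

Take 1 mol U as basis and let X be its fractional conversion, so ξ = X.
Moles: n_U = 1 − X; n_S = X; n_V = X.
Total moles n_T = 1 + X.
With p_i = (n_i/n_T)P, K = p_S p_V / (p_U).
Equating to 8.41 bar and solving on 0 < X < 1: X = 0.757.
Then n_S = 0.757, n_T = 1.76, so y_S = 0.431.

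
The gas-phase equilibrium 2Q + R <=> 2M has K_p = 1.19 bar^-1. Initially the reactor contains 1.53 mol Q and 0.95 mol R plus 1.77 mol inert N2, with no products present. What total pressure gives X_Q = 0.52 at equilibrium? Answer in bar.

P = 6.88 bar

Let X = conversion of Q (basis 1.53 mol Q); extent of reaction ξ = 0.765X.
At extent ξ: n_Q = 1.53 − 1.53X; n_R = 0.95 − 0.765X; n_M = 1.53X; n_I = 1.77 (inert).
Summing: n_T = 4.25 − 0.765X.
K_p = p_M^2 / (p_Q^2 p_R) with p_i = (n_i/n_T)·P.
At X = 0.52: the mole-fraction product g(X) = Π y_i^ν_i = 8.187. Since K_p = g(X)·P^{-1}, P = (g/K_p)^(1/1) = (8.187/1.19)^(1/1) = 6.88 bar.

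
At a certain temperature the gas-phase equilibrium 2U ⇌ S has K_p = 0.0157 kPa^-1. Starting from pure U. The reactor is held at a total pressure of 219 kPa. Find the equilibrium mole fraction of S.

y_S = 0.587

Basis: 1 mol U initially; let X = conversion of U. Extent ξ = 0.5X.
Moles: n_U = 1 − X; n_S = 0.5X.
Summing: n_T = 1 − 0.5X.
Mole fractions y_i = n_i/n_T; K_p = p_S / (p_U^2) with p_i = y_i·P.
Substituting and setting equal to 0.0157 kPa^-1 gives a polynomial in X; the root in (0,1) is X = 0.740.
Then n_S = 0.37, n_T = 0.63, so y_S = 0.587.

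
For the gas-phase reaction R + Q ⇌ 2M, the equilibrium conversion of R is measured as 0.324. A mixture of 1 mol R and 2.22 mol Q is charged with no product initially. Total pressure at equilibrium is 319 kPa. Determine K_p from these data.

Take 1 mol R as basis and let X be its fractional conversion, so ξ = X.
Mole table: n_R = 1 − X; n_Q = 2.22 − X; n_M = 2X.
n_T stays at 3.22 (no change in mole number).
At X = 0.324: n_R = 0.676, n_Q = 1.9, n_M = 0.648, n_T = 3.22.
p_i = (n_i/n_T)·P. K_p = p_M^2 / (p_R p_Q) = 0.328.

K_p = 0.328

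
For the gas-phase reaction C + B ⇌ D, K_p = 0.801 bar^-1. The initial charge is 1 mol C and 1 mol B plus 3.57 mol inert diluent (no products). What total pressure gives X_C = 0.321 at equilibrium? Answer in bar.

Let X = conversion of C (basis 1 mol C); extent of reaction ξ = X.
Species balance: n_C = 1 − X; n_B = 1 − X; n_D = X; n_I = 3.57 (inert).
Total moles n_T = 5.57 − X.
K_p = p_D / (p_C p_B) with p_i = (n_i/n_T)·P.
At X = 0.321: the mole-fraction product g(X) = Π y_i^ν_i = 3.655. Since K_p = g(X)·P^{-1}, P = (g/K_p)^(1/1) = (3.655/0.801)^(1/1) = 4.56 bar.

P = 4.56 bar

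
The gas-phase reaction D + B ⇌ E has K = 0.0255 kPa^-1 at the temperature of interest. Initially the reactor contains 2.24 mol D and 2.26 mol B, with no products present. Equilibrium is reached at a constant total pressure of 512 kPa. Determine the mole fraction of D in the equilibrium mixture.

y_D = 0.207

Take 2.24 mol D as basis and let X be its fractional conversion, so ξ = 2.24X.
Mole table: n_D = 2.24 − 2.24X; n_B = 2.26 − 2.24X; n_E = 2.24X.
Summing: n_T = 4.5 − 2.24X.
y_i = n_i/n_T, p_i = y_i·P. K = p_E / (p_D p_B).
Setting this equal to 0.0255 kPa^-1 and taking the physical root (0 < X < 1) gives X = 0.737.
Then n_D = 0.59, n_T = 2.85, so y_D = 0.207.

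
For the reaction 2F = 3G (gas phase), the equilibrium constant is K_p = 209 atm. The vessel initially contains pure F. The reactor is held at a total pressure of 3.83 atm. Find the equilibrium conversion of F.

X = 0.839

Let X = conversion of F (basis 1 mol F); extent of reaction ξ = 0.5X.
Species balance: n_F = 1 − X; n_G = 1.5X.
Summing: n_T = 1 + 0.5X.
y_i = n_i/n_T, p_i = y_i·P. K_p = p_G^3 / (p_F^2).
This yields a degree-3 equation in X; solving on (0,1), X = 0.839.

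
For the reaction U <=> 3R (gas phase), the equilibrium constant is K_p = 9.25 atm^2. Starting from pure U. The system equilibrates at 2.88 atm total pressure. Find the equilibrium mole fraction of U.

Basis: 1 mol U initially; let X = conversion of U. Extent ξ = X.
Moles: n_U = 1 − X; n_R = 3X.
Summing: n_T = 1 + 2X.
Mole fractions y_i = n_i/n_T; K_p = p_R^3 / (p_U) with p_i = y_i·P.
Substituting and setting equal to 9.25 atm^2 gives a polynomial in X; the root in (0,1) is X = 0.434.
Then n_U = 0.566, n_T = 1.87, so y_U = 0.303.

y_U = 0.303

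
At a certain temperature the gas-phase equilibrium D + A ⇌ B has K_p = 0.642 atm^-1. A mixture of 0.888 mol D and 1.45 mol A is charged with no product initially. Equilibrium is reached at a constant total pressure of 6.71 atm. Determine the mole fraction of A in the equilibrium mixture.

y_A = 0.488

Basis: 0.888 mol D initially; let X = conversion of D. Extent ξ = 0.888X.
At extent ξ: n_D = 0.888 − 0.888X; n_A = 1.45 − 0.888X; n_B = 0.888X.
Total moles n_T = 2.34 − 0.888X.
With p_i = (n_i/n_T)P, K_p = p_B / (p_D p_A).
Setting this equal to 0.642 atm^-1 and taking the physical root (0 < X < 1) gives X = 0.678.
Then n_A = 0.848, n_T = 1.74, so y_A = 0.488.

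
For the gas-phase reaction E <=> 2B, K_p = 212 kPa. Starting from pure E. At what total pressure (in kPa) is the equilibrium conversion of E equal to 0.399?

P = 280 kPa

Basis: 1 mol E initially; let X = conversion of E. Extent ξ = X.
Moles: n_E = 1 − X; n_B = 2X.
n_T = Σnᵢ = 1 + X.
K_p = p_B^2 / (p_E) with p_i = (n_i/n_T)·P.
At X = 0.399: the mole-fraction product g(X) = Π y_i^ν_i = 0.7574. Since K_p = g(X)·P^{1}, P = (K_p/g)^(1/1) = (212/0.7574)^(1/1) = 280 kPa.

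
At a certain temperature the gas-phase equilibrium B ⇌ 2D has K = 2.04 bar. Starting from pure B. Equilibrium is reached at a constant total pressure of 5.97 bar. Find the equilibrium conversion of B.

X = 0.281

Let X = conversion of B (basis 1 mol B); extent of reaction ξ = X.
Species balance: n_B = 1 − X; n_D = 2X.
Summing: n_T = 1 + X.
Mole fractions y_i = n_i/n_T; K = p_D^2 / (p_B) with p_i = y_i·P.
Setting this equal to 2.04 bar and taking the physical root (0 < X < 1) gives X = 0.281.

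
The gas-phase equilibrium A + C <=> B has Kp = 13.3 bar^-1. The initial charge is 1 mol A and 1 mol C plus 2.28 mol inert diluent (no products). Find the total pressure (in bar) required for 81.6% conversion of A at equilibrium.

Take 1 mol A as basis and let X be its fractional conversion, so ξ = X.
At extent ξ: n_A = 1 − X; n_C = 1 − X; n_B = X; n_I = 2.28 (inert).
n_T = Σnᵢ = 4.28 − X.
Kp = p_B / (p_A p_C) with p_i = (n_i/n_T)·P.
At X = 0.816: the mole-fraction product g(X) = Π y_i^ν_i = 83.49. Since Kp = g(X)·P^{-1}, P = (g/Kp)^(1/1) = (83.49/13.3)^(1/1) = 6.28 bar.

P = 6.28 bar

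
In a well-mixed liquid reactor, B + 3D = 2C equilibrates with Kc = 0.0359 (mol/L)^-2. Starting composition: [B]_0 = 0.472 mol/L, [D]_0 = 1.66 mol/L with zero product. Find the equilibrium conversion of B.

Let X = conversion of B; extent ξ = 0.472·X mol/L.
Concentrations: [B] = 0.472 − 0.472X; [D] = 1.66 − 1.42X; [C] = 0.944X.
Kc = [C]^2 / ([B] [D]^3).
Solving Kc = 0.0359 for X ∈ (0,1): X = 0.199.

X = 0.199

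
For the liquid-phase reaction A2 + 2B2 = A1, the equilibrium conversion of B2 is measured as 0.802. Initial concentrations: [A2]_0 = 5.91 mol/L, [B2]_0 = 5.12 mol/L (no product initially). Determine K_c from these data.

Let X = conversion of B2.
Concentrations: [A2] = 5.91 − 2.56X; [B2] = 5.12 − 5.12X; [A1] = 2.56X.
At X = 0.802: [A2] = 3.86, [B2] = 1.01, [A1] = 2.05.
K_c = [A1] / ([A2] [B2]^2) = 0.518 (mol/L)^-2.

K_c = 0.518 (mol/L)^-2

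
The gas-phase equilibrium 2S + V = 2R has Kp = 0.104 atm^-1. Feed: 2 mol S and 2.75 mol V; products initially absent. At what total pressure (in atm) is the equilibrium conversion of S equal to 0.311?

P = 3.57 atm

Let X = conversion of S (basis 2 mol S); extent of reaction ξ = X.
Mole table: n_S = 2 − 2X; n_V = 2.75 − X; n_R = 2X.
n_T = Σnᵢ = 4.75 − X.
Kp = p_R^2 / (p_S^2 p_V) with p_i = (n_i/n_T)·P.
At X = 0.311: the mole-fraction product g(X) = Π y_i^ν_i = 0.3708. Since Kp = g(X)·P^{-1}, P = (g/Kp)^(1/1) = (0.3708/0.104)^(1/1) = 3.57 atm.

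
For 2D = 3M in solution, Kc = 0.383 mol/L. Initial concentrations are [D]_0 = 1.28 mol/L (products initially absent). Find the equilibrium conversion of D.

X = 0.339

Let X = conversion of D; extent ξ = 1.28X/2 mol/L.
Concentrations: [D] = 1.28 − 1.28X; [M] = 1.92X.
Kc = [M]^3 / ([D]^2).
This equals 0.383 at X = 0.339 (the root in 0 < X < 1).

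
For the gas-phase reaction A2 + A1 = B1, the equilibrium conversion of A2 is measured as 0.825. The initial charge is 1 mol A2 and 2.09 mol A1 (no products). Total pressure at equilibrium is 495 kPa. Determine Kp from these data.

Kp = 0.0171 kPa^-1

Let X = conversion of A2 (basis 1 mol A2); extent of reaction ξ = X.
At extent ξ: n_A2 = 1 − X; n_A1 = 2.09 − X; n_B1 = X.
Total moles n_T = 3.09 − X.
At X = 0.825: n_A2 = 0.175, n_A1 = 1.26, n_B1 = 0.825, n_T = 2.26.
p_i = (n_i/n_T)·P. Kp = p_B1 / (p_A2 p_A1) = 0.0171 kPa^-1.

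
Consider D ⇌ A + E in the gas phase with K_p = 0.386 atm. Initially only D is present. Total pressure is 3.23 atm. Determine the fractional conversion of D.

Take 1 mol D as basis and let X be its fractional conversion, so ξ = X.
Moles: n_D = 1 − X; n_A = X; n_E = X.
Summing: n_T = 1 + X.
Mole fractions y_i = n_i/n_T; K_p = p_A p_E / (p_D) with p_i = y_i·P.
Substituting and setting equal to 0.386 atm gives a polynomial in X; the root in (0,1) is X = 0.327.

X = 0.327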